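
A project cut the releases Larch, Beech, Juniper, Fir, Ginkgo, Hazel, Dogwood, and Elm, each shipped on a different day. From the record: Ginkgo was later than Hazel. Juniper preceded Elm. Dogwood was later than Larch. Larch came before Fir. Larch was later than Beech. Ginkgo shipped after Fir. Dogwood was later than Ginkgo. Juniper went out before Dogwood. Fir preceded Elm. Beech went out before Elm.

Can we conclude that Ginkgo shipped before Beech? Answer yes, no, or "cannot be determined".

Tracing the constraints gives Beech → Larch → Fir → Ginkgo, so Beech must come before Ginkgo.
That means Ginkgo cannot be before Beech.

no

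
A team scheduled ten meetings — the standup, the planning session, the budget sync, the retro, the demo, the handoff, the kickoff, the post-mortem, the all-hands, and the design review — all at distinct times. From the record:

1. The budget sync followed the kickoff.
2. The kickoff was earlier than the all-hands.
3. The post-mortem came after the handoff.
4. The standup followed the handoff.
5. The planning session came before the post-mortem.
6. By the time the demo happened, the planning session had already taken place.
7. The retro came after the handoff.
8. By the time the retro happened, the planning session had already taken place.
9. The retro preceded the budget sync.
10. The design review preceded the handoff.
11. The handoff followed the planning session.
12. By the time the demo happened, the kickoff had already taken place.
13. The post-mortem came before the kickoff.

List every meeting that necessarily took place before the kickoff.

the design review, the handoff, the planning session, the post-mortem

Directly stated before the kickoff: the post-mortem.
The design review reaches the kickoff via the design review → the handoff → the post-mortem → the kickoff.
The handoff reaches the kickoff via the handoff → the post-mortem → the kickoff.
The planning session reaches the kickoff via the planning session → the post-mortem → the kickoff.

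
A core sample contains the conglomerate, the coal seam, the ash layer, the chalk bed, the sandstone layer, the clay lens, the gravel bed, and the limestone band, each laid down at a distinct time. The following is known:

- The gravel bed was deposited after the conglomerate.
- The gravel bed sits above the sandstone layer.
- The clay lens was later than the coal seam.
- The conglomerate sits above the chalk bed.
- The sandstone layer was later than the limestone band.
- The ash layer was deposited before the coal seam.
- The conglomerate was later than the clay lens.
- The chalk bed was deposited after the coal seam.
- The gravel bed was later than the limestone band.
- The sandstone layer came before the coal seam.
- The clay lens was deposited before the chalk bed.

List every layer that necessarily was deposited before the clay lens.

Directly stated before the clay lens: the coal seam.
The ash layer reaches the clay lens via the ash layer → the coal seam → the clay lens.
The limestone band reaches the clay lens via the limestone band → the sandstone layer → the coal seam → the clay lens.
The sandstone layer reaches the clay lens via the sandstone layer → the coal seam → the clay lens.
No chain forces the conglomerate (or any of the others) ahead of the clay lens.

the ash layer, the coal seam, the limestone band, the sandstone layer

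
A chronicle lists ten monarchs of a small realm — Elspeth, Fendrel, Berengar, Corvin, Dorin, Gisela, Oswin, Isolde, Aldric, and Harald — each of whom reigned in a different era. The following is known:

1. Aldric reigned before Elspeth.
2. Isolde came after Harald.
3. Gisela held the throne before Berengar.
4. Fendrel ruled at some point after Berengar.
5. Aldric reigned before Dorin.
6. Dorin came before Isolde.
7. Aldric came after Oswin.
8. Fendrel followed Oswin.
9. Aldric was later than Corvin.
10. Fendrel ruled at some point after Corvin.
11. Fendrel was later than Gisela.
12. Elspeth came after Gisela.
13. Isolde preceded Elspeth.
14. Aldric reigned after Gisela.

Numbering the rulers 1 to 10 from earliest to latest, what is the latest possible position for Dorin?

8

Dorin must come before Elspeth and Isolde — 2 rulers forced after them.
Everything else can be placed before Dorin in some valid order, so Dorin can sit as late as position 10 − 2 = 8.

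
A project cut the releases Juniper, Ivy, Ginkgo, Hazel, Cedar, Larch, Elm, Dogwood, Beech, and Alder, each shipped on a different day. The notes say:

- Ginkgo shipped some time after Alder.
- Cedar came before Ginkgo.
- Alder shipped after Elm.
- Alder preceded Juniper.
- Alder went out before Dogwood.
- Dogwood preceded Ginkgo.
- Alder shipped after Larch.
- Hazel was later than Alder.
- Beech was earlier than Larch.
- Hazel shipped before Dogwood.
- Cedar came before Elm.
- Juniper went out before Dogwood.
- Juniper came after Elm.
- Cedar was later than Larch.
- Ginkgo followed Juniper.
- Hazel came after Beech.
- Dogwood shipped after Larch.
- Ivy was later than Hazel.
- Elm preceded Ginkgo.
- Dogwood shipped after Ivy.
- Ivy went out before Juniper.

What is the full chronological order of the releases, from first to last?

The constraints fix every adjacent pair, so only one ordering works:
Beech → Larch → Cedar → Elm → Alder → Hazel → Ivy → Juniper → Dogwood → Ginkgo.

Beech, Larch, Cedar, Elm, Alder, Hazel, Ivy, Juniper, Dogwood, Ginkgo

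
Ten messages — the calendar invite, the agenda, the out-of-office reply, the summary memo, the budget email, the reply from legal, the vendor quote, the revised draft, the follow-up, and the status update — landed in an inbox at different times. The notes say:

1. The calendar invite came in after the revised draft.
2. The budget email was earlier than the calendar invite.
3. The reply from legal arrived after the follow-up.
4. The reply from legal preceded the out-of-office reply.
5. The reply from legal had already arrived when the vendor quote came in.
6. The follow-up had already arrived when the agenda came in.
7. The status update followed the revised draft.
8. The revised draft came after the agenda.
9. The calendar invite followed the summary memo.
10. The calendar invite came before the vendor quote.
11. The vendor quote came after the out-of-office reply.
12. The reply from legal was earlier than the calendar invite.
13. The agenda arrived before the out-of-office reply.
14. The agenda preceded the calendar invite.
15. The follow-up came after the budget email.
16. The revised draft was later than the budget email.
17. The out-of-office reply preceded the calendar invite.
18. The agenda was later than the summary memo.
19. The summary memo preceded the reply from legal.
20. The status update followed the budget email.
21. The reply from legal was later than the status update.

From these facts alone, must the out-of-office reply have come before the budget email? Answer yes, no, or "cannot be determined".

Tracing the constraints gives the budget email → the follow-up → the agenda → the out-of-office reply, so the budget email must come before the out-of-office reply.
That means the out-of-office reply cannot be before the budget email.

no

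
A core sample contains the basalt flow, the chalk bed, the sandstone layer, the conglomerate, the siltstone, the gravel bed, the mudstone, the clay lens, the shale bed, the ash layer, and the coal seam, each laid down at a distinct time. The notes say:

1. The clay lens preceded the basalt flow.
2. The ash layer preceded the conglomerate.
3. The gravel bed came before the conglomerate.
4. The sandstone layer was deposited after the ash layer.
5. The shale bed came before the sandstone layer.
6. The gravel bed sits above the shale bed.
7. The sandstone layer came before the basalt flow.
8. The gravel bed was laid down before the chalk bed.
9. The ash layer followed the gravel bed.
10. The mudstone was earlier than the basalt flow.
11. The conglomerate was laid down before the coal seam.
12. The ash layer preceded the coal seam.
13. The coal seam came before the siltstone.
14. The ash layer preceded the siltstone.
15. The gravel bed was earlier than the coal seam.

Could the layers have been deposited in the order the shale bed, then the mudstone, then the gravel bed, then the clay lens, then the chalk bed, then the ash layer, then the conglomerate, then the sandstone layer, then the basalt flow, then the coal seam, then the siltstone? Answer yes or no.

yes

Check each stated constraint against the proposed order — e.g. the mudstone is ahead of the basalt flow; the shale bed is ahead of the sandstone layer. Every pair is in the required order; nothing is violated.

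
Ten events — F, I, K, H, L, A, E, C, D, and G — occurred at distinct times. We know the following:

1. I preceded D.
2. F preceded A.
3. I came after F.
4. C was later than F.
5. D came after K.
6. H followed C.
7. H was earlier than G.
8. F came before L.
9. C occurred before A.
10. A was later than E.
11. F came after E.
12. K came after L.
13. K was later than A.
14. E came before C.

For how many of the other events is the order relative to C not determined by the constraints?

Forced before C: E and F; forced after C: A, D, G, H, and K.
That leaves I and L with no forced order relative to C — 2.

2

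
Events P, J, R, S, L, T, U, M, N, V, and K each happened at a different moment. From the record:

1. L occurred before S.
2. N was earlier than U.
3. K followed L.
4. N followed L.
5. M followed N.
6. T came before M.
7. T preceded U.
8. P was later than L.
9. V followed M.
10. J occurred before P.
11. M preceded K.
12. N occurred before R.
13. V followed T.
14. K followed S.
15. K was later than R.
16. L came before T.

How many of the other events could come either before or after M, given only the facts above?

Forced before M: L, N, and T; forced after M: K and V.
That leaves J, P, R, S, and U with no forced order relative to M — 5.

5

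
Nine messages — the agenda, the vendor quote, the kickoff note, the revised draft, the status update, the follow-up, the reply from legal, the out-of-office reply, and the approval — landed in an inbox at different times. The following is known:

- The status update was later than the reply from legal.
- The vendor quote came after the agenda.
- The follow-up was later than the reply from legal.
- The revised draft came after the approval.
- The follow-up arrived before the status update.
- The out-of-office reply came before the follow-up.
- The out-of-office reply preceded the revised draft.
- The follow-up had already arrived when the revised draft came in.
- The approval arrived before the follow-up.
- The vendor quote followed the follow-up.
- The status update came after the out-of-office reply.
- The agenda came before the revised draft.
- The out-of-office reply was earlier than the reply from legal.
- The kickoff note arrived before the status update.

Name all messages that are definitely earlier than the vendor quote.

Directly stated before the vendor quote: the agenda and the follow-up.
The approval reaches the vendor quote via the approval → the follow-up → the vendor quote.
The out-of-office reply reaches the vendor quote via the out-of-office reply → the follow-up → the vendor quote.
The reply from legal reaches the vendor quote via the reply from legal → the follow-up → the vendor quote.

the agenda, the approval, the follow-up, the out-of-office reply, the reply from legal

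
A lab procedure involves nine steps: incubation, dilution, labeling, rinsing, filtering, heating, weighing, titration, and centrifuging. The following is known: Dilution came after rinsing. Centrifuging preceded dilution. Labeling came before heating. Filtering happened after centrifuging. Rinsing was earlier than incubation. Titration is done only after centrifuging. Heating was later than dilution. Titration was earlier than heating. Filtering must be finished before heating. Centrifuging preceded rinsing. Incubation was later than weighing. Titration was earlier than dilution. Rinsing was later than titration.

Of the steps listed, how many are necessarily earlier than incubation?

4

Directly stated before incubation: rinsing and weighing.
Centrifuging reaches incubation via centrifuging → rinsing → incubation.
Titration reaches incubation via titration → rinsing → incubation.
No chain forces dilution (or any of the others) ahead of incubation.
That's centrifuging, rinsing, titration, and weighing — 4 in all.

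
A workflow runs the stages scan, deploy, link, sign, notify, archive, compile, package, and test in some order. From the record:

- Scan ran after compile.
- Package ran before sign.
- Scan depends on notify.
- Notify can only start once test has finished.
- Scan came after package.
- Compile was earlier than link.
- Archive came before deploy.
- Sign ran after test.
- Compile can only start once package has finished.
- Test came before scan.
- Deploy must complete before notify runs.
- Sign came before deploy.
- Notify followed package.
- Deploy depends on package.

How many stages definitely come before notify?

Directly stated before notify: deploy, package, and test.
Archive reaches notify via archive → deploy → notify.
Sign reaches notify via sign → deploy → notify.
No chain forces link (or any of the others) ahead of notify.
That's archive, deploy, package, sign, and test — 5 in all.

5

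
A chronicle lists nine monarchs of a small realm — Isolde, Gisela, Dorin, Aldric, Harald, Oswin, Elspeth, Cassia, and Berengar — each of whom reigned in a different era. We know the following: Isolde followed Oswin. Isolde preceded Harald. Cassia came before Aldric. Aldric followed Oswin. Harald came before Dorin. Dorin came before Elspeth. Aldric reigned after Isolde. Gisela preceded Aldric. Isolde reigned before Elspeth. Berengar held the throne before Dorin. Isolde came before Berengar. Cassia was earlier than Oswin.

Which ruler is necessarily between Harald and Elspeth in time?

Tracing the constraints gives Harald → Dorin → Elspeth, so Dorin sits after Harald and before Elspeth.
No other ruler is forced both after Harald and before Elspeth.

Dorin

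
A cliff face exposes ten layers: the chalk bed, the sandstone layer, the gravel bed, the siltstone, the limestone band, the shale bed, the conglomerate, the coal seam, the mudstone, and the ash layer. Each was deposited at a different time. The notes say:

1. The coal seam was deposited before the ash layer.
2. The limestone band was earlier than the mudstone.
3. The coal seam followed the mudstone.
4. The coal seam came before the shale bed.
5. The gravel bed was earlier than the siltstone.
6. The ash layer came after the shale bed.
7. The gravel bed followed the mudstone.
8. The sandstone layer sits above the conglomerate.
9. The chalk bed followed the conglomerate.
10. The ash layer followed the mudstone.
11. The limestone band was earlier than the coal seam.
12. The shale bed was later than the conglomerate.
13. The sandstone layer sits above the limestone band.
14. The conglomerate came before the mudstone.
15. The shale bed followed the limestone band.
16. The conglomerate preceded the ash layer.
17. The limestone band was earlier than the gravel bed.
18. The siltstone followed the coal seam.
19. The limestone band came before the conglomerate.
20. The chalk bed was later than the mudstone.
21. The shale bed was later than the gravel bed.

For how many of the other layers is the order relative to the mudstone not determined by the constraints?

1

Forced before the mudstone: the conglomerate and the limestone band; forced after the mudstone: the ash layer, the chalk bed, the coal seam, the gravel bed, the shale bed, and the siltstone.
That leaves the sandstone layer with no forced order relative to the mudstone — 1.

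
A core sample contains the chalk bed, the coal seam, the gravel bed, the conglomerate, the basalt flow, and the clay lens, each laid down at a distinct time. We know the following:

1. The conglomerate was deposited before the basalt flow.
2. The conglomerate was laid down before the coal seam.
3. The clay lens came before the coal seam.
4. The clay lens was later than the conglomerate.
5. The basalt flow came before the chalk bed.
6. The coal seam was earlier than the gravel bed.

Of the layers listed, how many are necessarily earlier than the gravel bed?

Directly stated before the gravel bed: the coal seam.
The clay lens reaches the gravel bed via the clay lens → the coal seam → the gravel bed.
The conglomerate reaches the gravel bed via the conglomerate → the coal seam → the gravel bed.
No chain forces the chalk bed (or any of the others) ahead of the gravel bed.
That's the clay lens, the coal seam, and the conglomerate — 3 in all.

3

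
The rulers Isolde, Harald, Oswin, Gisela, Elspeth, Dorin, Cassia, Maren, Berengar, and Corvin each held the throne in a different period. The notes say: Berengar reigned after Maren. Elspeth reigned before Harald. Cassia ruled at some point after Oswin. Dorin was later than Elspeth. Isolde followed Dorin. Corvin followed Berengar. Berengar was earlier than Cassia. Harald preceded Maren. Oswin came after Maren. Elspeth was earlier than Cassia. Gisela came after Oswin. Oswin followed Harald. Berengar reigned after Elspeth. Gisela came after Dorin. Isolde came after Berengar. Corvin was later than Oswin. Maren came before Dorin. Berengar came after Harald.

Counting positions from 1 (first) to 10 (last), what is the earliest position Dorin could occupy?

4

Elspeth, Harald, and Maren must all come before Dorin — 3 forced predecessors.
Nothing else is forced ahead of Dorin, so their earliest slot is position 3 + 1 = 4.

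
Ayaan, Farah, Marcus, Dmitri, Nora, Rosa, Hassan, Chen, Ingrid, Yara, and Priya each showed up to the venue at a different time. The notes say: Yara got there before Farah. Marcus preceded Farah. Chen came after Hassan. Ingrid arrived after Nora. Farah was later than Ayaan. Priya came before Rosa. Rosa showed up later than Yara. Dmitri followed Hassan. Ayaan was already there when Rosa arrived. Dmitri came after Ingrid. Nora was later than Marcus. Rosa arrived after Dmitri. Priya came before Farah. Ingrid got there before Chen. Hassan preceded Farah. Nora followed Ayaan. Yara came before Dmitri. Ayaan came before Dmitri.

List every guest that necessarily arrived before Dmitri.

Directly stated before Dmitri: Ayaan, Hassan, Ingrid, and Yara.
Marcus reaches Dmitri via Marcus → Nora → Ingrid → Dmitri.
Nora reaches Dmitri via Nora → Ingrid → Dmitri.

Ayaan, Hassan, Ingrid, Marcus, Nora, Yara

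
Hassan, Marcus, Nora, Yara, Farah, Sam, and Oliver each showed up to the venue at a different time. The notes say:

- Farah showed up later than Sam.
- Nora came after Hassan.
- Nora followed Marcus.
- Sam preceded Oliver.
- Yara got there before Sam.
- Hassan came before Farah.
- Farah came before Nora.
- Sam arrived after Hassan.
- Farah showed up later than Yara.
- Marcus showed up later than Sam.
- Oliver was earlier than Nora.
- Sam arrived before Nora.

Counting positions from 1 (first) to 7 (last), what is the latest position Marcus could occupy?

Marcus must come before Nora — 1 guest forced after them.
Everything else can be placed before Marcus in some valid order, so Marcus can sit as late as position 7 − 1 = 6.

6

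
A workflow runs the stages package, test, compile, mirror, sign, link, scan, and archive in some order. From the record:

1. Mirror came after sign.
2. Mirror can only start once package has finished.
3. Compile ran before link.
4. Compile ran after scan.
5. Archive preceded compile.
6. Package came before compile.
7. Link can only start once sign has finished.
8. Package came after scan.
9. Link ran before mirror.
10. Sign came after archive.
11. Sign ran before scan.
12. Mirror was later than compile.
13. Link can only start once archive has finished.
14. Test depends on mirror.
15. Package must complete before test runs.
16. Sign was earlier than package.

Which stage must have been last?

test

Every other stage has a chain of constraints placing it before test, so test is last.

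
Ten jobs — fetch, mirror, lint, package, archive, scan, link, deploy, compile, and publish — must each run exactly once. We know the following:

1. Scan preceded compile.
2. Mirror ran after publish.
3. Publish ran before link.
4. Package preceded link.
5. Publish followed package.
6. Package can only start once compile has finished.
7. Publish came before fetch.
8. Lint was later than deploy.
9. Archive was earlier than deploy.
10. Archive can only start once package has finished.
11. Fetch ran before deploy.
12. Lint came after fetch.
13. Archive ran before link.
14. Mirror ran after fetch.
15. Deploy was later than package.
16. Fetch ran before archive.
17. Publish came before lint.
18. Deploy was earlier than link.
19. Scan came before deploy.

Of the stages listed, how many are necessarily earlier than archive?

Directly stated before archive: fetch and package.
Compile reaches archive via compile → package → archive.
Publish reaches archive via publish → fetch → archive.
Scan reaches archive via scan → compile → package → archive.
No chain forces mirror (or any of the others) ahead of archive.
That's compile, fetch, package, publish, and scan — 5 in all.

5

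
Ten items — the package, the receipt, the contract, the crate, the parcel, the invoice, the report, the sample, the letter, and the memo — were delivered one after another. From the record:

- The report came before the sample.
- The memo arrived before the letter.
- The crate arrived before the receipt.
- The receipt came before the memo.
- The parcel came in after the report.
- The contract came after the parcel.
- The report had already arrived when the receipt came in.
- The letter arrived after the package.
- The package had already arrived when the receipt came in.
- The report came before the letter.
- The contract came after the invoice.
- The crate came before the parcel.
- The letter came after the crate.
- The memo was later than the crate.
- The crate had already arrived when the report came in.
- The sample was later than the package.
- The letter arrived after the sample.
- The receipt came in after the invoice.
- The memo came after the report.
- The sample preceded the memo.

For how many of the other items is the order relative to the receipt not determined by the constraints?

3

Forced before the receipt: the crate, the invoice, the package, and the report; forced after the receipt: the letter and the memo.
That leaves the contract, the parcel, and the sample with no forced order relative to the receipt — 3.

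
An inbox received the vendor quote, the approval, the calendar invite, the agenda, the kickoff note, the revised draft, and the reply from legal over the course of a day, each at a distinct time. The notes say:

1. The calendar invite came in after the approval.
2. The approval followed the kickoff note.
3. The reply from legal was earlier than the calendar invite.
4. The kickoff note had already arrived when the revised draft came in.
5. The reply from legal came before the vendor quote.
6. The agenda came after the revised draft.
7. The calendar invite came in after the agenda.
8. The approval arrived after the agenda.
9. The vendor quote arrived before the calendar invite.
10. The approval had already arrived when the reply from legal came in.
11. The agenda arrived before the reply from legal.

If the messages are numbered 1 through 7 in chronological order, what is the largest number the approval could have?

4

The approval must come before the calendar invite, the reply from legal, and the vendor quote — 3 messages forced after it.
Everything else can be placed before the approval in some valid order, so the approval can sit as late as position 7 − 3 = 4.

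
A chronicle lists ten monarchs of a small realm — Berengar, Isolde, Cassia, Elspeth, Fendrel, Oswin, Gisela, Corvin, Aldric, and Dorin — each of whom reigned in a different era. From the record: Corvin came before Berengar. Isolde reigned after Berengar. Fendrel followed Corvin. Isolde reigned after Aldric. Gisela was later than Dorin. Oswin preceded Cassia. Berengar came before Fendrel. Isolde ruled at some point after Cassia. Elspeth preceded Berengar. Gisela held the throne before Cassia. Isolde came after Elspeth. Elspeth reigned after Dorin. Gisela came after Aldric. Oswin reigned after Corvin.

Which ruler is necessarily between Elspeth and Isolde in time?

Tracing the constraints gives Elspeth → Berengar → Isolde, so Berengar sits after Elspeth and before Isolde.
No other ruler is forced both after Elspeth and before Isolde.

Berengar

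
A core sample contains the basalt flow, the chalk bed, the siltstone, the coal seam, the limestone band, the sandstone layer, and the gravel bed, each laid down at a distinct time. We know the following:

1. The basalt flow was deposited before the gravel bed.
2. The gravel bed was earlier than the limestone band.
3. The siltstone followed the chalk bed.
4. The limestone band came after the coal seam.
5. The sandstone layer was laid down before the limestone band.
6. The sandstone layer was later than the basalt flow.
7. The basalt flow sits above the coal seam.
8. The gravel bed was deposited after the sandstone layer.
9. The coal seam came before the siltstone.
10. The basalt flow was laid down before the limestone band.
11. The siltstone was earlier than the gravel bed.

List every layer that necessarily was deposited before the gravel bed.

Directly stated before the gravel bed: the basalt flow, the sandstone layer, and the siltstone.
The chalk bed reaches the gravel bed via the chalk bed → the siltstone → the gravel bed.
The coal seam reaches the gravel bed via the coal seam → the siltstone → the gravel bed.
No chain forces the limestone band ahead of the gravel bed.

the basalt flow, the chalk bed, the coal seam, the sandstone layer, the siltstone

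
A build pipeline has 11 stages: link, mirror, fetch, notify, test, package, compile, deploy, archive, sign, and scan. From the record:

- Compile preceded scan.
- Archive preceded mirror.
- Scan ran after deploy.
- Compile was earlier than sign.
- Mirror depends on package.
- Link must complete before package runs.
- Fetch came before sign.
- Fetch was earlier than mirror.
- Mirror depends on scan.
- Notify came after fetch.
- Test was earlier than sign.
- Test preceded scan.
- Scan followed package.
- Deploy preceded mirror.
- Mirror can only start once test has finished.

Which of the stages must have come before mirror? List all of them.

archive, compile, deploy, fetch, link, package, scan, test

Directly stated before mirror: archive, deploy, fetch, package, scan, and test.
Compile reaches mirror via compile → scan → mirror.
Link reaches mirror via link → package → mirror.
No chain forces notify (or any of the others) ahead of mirror.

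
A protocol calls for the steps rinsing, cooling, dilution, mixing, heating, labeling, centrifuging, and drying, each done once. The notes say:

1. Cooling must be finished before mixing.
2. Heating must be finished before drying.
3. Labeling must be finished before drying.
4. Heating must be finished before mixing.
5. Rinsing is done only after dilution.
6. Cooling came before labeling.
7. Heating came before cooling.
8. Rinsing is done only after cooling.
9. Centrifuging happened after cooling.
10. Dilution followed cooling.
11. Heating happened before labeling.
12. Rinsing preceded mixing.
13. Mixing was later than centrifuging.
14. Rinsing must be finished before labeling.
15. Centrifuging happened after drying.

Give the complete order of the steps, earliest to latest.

The constraints fix every adjacent pair, so only one ordering works:
heating → cooling → dilution → rinsing → labeling → drying → centrifuging → mixing.

heating, cooling, dilution, rinsing, labeling, drying, centrifuging, mixing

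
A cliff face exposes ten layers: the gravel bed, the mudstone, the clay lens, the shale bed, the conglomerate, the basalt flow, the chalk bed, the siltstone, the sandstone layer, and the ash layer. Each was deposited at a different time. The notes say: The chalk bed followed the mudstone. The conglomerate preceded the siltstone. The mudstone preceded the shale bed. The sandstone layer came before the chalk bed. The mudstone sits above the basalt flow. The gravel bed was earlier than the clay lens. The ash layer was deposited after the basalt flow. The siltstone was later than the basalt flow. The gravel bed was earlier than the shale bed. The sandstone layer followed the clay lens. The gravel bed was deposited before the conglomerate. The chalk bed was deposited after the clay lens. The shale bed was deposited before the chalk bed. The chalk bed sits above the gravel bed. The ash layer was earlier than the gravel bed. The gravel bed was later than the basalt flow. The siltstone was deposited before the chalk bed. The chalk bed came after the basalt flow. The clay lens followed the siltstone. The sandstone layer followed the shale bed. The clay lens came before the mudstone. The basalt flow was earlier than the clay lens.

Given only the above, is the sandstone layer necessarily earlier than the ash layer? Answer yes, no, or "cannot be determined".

Tracing the constraints gives the ash layer → the gravel bed → the shale bed → the sandstone layer, so the ash layer must come before the sandstone layer.
That means the sandstone layer cannot be before the ash layer.

no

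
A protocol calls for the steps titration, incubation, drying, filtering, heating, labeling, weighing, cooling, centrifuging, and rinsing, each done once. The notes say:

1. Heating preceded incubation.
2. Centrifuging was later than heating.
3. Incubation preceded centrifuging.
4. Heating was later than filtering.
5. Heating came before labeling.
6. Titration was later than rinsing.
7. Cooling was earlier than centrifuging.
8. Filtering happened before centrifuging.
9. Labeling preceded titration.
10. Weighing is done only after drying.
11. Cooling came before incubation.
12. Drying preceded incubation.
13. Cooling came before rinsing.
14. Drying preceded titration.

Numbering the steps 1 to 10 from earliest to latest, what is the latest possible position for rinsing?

9

Rinsing must come before titration — 1 step forced after it.
Everything else can be placed before rinsing in some valid order, so rinsing can sit as late as position 10 − 1 = 9.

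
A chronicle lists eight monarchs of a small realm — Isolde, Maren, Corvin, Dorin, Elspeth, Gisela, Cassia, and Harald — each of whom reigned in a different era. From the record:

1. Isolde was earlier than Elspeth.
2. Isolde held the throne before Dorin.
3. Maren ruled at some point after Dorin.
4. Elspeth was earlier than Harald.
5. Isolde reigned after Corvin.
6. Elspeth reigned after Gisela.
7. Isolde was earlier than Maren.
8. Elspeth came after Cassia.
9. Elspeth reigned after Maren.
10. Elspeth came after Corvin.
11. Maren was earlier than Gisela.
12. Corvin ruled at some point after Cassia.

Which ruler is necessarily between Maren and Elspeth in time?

Gisela

Tracing the constraints gives Maren → Gisela → Elspeth, so Gisela sits after Maren and before Elspeth.
No other ruler is forced both after Maren and before Elspeth.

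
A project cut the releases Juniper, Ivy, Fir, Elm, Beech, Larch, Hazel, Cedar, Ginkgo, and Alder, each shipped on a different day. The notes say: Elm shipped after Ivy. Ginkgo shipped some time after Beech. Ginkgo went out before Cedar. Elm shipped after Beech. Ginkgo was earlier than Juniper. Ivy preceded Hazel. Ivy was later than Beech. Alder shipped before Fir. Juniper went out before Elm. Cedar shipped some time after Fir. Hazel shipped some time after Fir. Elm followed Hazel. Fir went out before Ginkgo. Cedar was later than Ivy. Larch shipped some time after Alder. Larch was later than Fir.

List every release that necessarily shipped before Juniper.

Alder, Beech, Fir, Ginkgo

Directly stated before Juniper: Ginkgo.
Alder reaches Juniper via Alder → Fir → Ginkgo → Juniper.
Beech reaches Juniper via Beech → Ginkgo → Juniper.
Fir reaches Juniper via Fir → Ginkgo → Juniper.
No chain forces Ivy (or any of the others) ahead of Juniper.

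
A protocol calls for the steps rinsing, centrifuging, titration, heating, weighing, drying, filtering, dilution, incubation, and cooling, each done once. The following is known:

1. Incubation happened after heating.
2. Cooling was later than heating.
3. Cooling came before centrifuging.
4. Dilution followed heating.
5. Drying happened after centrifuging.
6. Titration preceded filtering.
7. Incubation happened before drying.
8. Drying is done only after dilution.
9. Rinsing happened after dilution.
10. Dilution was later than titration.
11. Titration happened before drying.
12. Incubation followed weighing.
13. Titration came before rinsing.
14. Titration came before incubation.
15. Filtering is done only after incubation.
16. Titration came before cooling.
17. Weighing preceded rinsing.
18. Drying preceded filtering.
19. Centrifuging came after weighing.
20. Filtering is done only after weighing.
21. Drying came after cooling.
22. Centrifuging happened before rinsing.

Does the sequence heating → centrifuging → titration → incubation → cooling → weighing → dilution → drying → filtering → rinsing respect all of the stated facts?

no

The constraints require cooling before centrifuging, but in the proposed sequence centrifuging appears ahead of cooling. That one violation is enough.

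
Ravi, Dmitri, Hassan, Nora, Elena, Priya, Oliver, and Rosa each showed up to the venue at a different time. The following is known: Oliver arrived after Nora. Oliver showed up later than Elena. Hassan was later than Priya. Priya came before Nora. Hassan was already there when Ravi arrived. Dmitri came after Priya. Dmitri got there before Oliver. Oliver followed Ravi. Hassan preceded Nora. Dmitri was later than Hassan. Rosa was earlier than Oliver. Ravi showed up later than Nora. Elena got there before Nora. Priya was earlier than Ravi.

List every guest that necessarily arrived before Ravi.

Directly stated before Ravi: Hassan, Nora, and Priya.
Elena reaches Ravi via Elena → Nora → Ravi.

Elena, Hassan, Nora, Priya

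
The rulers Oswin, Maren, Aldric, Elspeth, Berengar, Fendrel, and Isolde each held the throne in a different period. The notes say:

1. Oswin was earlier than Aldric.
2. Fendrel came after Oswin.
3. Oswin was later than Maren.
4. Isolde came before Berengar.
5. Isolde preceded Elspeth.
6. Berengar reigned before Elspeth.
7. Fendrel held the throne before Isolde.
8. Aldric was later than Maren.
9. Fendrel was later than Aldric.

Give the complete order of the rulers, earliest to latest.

Maren, Oswin, Aldric, Fendrel, Isolde, Berengar, Elspeth

The constraints fix every adjacent pair, so only one ordering works:
Maren → Oswin → Aldric → Fendrel → Isolde → Berengar → Elspeth.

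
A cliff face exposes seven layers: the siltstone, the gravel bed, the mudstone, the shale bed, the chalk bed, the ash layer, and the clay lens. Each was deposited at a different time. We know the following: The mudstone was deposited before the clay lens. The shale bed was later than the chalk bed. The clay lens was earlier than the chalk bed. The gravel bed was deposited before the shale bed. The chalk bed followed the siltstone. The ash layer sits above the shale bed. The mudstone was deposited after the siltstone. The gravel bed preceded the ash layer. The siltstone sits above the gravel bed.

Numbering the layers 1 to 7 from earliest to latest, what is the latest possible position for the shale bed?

The shale bed must come before the ash layer — 1 layer forced after it.
Everything else can be placed before the shale bed in some valid order, so the shale bed can sit as late as position 7 − 1 = 6.

6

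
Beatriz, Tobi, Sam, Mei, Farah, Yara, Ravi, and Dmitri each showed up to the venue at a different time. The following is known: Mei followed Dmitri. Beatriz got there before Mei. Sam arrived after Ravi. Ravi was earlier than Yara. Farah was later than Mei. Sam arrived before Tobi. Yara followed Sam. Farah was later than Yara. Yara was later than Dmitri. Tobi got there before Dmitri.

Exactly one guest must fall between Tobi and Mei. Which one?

Dmitri

Tracing the constraints gives Tobi → Dmitri → Mei, so Dmitri sits after Tobi and before Mei.
No other guest is forced both after Tobi and before Mei.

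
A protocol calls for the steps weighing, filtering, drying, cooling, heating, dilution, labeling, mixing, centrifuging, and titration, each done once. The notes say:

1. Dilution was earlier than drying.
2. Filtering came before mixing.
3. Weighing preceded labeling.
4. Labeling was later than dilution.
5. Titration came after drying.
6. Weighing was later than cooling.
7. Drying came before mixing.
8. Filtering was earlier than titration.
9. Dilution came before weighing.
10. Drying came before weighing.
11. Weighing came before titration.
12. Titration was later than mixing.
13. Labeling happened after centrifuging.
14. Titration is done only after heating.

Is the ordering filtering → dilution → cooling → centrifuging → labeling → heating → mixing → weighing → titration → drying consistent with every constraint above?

no

The constraints require drying before weighing, but in the proposed sequence weighing appears ahead of drying. That one violation is enough.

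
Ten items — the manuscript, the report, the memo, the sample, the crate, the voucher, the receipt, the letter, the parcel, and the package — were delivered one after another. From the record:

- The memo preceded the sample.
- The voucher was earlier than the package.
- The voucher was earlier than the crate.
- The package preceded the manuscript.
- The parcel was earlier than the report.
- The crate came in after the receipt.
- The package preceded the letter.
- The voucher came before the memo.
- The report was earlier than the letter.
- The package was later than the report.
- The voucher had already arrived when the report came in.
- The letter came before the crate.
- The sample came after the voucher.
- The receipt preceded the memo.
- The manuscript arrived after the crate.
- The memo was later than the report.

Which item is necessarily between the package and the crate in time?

Tracing the constraints gives the package → the letter → the crate, so the letter sits after the package and before the crate.
No other item is forced both after the package and before the crate.

the letter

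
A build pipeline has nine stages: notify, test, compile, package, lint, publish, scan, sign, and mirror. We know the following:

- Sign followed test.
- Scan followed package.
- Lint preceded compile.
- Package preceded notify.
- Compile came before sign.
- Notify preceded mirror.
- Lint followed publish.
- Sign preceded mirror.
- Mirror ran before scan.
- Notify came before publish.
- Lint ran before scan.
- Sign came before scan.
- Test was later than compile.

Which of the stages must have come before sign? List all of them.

compile, lint, notify, package, publish, test

Directly stated before sign: compile and test.
Lint reaches sign via lint → compile → sign.
Notify reaches sign via notify → publish → lint → compile → sign.
Package reaches sign via package → notify → publish → lint → compile → sign.
Likewise publish reaches sign by chaining the stated constraints.
No chain forces scan (or any of the others) ahead of sign.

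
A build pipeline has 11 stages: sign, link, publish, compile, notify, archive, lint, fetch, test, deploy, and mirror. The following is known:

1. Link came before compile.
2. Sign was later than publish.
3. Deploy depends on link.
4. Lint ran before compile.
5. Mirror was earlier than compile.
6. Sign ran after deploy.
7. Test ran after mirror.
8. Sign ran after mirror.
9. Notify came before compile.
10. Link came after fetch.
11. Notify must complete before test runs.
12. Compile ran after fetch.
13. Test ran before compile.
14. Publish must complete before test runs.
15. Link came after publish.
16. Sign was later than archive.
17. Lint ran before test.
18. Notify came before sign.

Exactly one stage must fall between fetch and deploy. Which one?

link

Tracing the constraints gives fetch → link → deploy, so link sits after fetch and before deploy.
No other stage is forced both after fetch and before deploy.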